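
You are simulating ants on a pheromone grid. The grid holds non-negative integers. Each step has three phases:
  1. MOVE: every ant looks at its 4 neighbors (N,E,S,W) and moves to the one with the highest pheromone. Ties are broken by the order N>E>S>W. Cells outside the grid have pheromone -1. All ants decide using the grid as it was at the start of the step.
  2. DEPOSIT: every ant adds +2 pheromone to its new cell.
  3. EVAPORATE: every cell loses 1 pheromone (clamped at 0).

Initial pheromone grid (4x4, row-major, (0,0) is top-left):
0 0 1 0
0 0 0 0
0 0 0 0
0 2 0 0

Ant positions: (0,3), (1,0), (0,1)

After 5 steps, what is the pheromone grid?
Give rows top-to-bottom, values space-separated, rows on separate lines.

After step 1: ants at (0,2),(0,0),(0,2)
  1 0 4 0
  0 0 0 0
  0 0 0 0
  0 1 0 0
After step 2: ants at (0,3),(0,1),(0,3)
  0 1 3 3
  0 0 0 0
  0 0 0 0
  0 0 0 0
After step 3: ants at (0,2),(0,2),(0,2)
  0 0 8 2
  0 0 0 0
  0 0 0 0
  0 0 0 0
After step 4: ants at (0,3),(0,3),(0,3)
  0 0 7 7
  0 0 0 0
  0 0 0 0
  0 0 0 0
After step 5: ants at (0,2),(0,2),(0,2)
  0 0 12 6
  0 0 0 0
  0 0 0 0
  0 0 0 0

0 0 12 6
0 0 0 0
0 0 0 0
0 0 0 0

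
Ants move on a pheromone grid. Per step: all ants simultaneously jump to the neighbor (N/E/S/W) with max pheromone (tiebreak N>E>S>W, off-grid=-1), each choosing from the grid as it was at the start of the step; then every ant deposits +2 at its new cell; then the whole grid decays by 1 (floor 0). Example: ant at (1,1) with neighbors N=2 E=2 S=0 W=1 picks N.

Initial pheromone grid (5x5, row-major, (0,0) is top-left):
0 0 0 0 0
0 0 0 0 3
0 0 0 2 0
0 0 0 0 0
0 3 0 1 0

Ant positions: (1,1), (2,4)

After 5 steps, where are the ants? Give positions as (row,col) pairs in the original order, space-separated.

Step 1: ant0:(1,1)->N->(0,1) | ant1:(2,4)->N->(1,4)
  grid max=4 at (1,4)
Step 2: ant0:(0,1)->E->(0,2) | ant1:(1,4)->N->(0,4)
  grid max=3 at (1,4)
Step 3: ant0:(0,2)->E->(0,3) | ant1:(0,4)->S->(1,4)
  grid max=4 at (1,4)
Step 4: ant0:(0,3)->E->(0,4) | ant1:(1,4)->N->(0,4)
  grid max=3 at (0,4)
Step 5: ant0:(0,4)->S->(1,4) | ant1:(0,4)->S->(1,4)
  grid max=6 at (1,4)

(1,4) (1,4)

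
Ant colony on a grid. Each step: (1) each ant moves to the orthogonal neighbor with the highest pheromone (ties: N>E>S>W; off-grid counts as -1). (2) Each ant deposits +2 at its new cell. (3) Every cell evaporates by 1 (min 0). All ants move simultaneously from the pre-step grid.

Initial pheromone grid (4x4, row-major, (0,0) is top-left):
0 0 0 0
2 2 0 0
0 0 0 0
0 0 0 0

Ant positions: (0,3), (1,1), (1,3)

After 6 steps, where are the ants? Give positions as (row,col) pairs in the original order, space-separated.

Step 1: ant0:(0,3)->S->(1,3) | ant1:(1,1)->W->(1,0) | ant2:(1,3)->N->(0,3)
  grid max=3 at (1,0)
Step 2: ant0:(1,3)->N->(0,3) | ant1:(1,0)->E->(1,1) | ant2:(0,3)->S->(1,3)
  grid max=2 at (0,3)
Step 3: ant0:(0,3)->S->(1,3) | ant1:(1,1)->W->(1,0) | ant2:(1,3)->N->(0,3)
  grid max=3 at (0,3)
Step 4: ant0:(1,3)->N->(0,3) | ant1:(1,0)->E->(1,1) | ant2:(0,3)->S->(1,3)
  grid max=4 at (0,3)
Step 5: ant0:(0,3)->S->(1,3) | ant1:(1,1)->W->(1,0) | ant2:(1,3)->N->(0,3)
  grid max=5 at (0,3)
Step 6: ant0:(1,3)->N->(0,3) | ant1:(1,0)->E->(1,1) | ant2:(0,3)->S->(1,3)
  grid max=6 at (0,3)

(0,3) (1,1) (1,3)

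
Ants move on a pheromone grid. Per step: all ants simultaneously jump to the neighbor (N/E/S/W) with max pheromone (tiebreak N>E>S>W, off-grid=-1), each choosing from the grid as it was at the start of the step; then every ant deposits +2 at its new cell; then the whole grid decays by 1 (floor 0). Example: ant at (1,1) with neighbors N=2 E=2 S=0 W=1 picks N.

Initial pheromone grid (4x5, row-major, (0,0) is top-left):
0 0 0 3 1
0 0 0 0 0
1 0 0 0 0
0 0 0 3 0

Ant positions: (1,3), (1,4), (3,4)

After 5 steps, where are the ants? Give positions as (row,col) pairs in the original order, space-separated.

Step 1: ant0:(1,3)->N->(0,3) | ant1:(1,4)->N->(0,4) | ant2:(3,4)->W->(3,3)
  grid max=4 at (0,3)
Step 2: ant0:(0,3)->E->(0,4) | ant1:(0,4)->W->(0,3) | ant2:(3,3)->N->(2,3)
  grid max=5 at (0,3)
Step 3: ant0:(0,4)->W->(0,3) | ant1:(0,3)->E->(0,4) | ant2:(2,3)->S->(3,3)
  grid max=6 at (0,3)
Step 4: ant0:(0,3)->E->(0,4) | ant1:(0,4)->W->(0,3) | ant2:(3,3)->N->(2,3)
  grid max=7 at (0,3)
Step 5: ant0:(0,4)->W->(0,3) | ant1:(0,3)->E->(0,4) | ant2:(2,3)->S->(3,3)
  grid max=8 at (0,3)

(0,3) (0,4) (3,3)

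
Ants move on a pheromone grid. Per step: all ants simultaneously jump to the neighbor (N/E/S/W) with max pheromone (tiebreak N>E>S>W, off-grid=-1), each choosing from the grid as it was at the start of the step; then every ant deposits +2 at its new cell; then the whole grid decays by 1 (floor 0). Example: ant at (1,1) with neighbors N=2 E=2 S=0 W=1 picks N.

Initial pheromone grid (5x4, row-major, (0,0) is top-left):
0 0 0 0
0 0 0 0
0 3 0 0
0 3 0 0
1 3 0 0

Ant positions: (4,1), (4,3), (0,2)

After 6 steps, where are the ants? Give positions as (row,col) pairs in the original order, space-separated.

Step 1: ant0:(4,1)->N->(3,1) | ant1:(4,3)->N->(3,3) | ant2:(0,2)->E->(0,3)
  grid max=4 at (3,1)
Step 2: ant0:(3,1)->N->(2,1) | ant1:(3,3)->N->(2,3) | ant2:(0,3)->S->(1,3)
  grid max=3 at (2,1)
Step 3: ant0:(2,1)->S->(3,1) | ant1:(2,3)->N->(1,3) | ant2:(1,3)->S->(2,3)
  grid max=4 at (3,1)
Step 4: ant0:(3,1)->N->(2,1) | ant1:(1,3)->S->(2,3) | ant2:(2,3)->N->(1,3)
  grid max=3 at (1,3)
Step 5: ant0:(2,1)->S->(3,1) | ant1:(2,3)->N->(1,3) | ant2:(1,3)->S->(2,3)
  grid max=4 at (1,3)
Step 6: ant0:(3,1)->N->(2,1) | ant1:(1,3)->S->(2,3) | ant2:(2,3)->N->(1,3)
  grid max=5 at (1,3)

(2,1) (2,3) (1,3)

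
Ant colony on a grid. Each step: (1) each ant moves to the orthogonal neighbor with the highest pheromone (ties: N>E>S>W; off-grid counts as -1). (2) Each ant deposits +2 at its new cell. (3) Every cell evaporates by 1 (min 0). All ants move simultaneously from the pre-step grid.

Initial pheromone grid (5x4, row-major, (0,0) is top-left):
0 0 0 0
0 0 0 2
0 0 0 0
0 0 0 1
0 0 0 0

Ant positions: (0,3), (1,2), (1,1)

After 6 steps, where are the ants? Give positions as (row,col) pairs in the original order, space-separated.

Step 1: ant0:(0,3)->S->(1,3) | ant1:(1,2)->E->(1,3) | ant2:(1,1)->N->(0,1)
  grid max=5 at (1,3)
Step 2: ant0:(1,3)->N->(0,3) | ant1:(1,3)->N->(0,3) | ant2:(0,1)->E->(0,2)
  grid max=4 at (1,3)
Step 3: ant0:(0,3)->S->(1,3) | ant1:(0,3)->S->(1,3) | ant2:(0,2)->E->(0,3)
  grid max=7 at (1,3)
Step 4: ant0:(1,3)->N->(0,3) | ant1:(1,3)->N->(0,3) | ant2:(0,3)->S->(1,3)
  grid max=8 at (1,3)
Step 5: ant0:(0,3)->S->(1,3) | ant1:(0,3)->S->(1,3) | ant2:(1,3)->N->(0,3)
  grid max=11 at (1,3)
Step 6: ant0:(1,3)->N->(0,3) | ant1:(1,3)->N->(0,3) | ant2:(0,3)->S->(1,3)
  grid max=12 at (1,3)

(0,3) (0,3) (1,3)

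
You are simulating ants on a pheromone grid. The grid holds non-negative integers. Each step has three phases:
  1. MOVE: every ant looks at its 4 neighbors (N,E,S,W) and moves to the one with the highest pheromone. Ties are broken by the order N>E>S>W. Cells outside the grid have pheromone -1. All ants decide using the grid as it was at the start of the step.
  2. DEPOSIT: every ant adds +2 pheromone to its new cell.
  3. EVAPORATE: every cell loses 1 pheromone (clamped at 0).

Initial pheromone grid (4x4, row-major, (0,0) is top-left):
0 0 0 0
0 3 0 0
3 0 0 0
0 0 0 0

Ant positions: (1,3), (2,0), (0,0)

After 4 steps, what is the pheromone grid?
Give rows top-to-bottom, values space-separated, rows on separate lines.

After step 1: ants at (0,3),(1,0),(0,1)
  0 1 0 1
  1 2 0 0
  2 0 0 0
  0 0 0 0
After step 2: ants at (1,3),(1,1),(1,1)
  0 0 0 0
  0 5 0 1
  1 0 0 0
  0 0 0 0
After step 3: ants at (0,3),(0,1),(0,1)
  0 3 0 1
  0 4 0 0
  0 0 0 0
  0 0 0 0
After step 4: ants at (1,3),(1,1),(1,1)
  0 2 0 0
  0 7 0 1
  0 0 0 0
  0 0 0 0

0 2 0 0
0 7 0 1
0 0 0 0
0 0 0 0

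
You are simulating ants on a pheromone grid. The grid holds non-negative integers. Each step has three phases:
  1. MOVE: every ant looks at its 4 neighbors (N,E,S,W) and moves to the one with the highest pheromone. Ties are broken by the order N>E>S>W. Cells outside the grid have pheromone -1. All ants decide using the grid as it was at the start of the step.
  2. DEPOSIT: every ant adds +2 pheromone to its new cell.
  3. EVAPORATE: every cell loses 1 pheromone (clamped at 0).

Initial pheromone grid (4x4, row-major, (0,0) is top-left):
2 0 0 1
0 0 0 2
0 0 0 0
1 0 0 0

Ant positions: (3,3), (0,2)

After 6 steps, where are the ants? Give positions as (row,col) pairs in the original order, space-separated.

Step 1: ant0:(3,3)->N->(2,3) | ant1:(0,2)->E->(0,3)
  grid max=2 at (0,3)
Step 2: ant0:(2,3)->N->(1,3) | ant1:(0,3)->S->(1,3)
  grid max=4 at (1,3)
Step 3: ant0:(1,3)->N->(0,3) | ant1:(1,3)->N->(0,3)
  grid max=4 at (0,3)
Step 4: ant0:(0,3)->S->(1,3) | ant1:(0,3)->S->(1,3)
  grid max=6 at (1,3)
Step 5: ant0:(1,3)->N->(0,3) | ant1:(1,3)->N->(0,3)
  grid max=6 at (0,3)
Step 6: ant0:(0,3)->S->(1,3) | ant1:(0,3)->S->(1,3)
  grid max=8 at (1,3)

(1,3) (1,3)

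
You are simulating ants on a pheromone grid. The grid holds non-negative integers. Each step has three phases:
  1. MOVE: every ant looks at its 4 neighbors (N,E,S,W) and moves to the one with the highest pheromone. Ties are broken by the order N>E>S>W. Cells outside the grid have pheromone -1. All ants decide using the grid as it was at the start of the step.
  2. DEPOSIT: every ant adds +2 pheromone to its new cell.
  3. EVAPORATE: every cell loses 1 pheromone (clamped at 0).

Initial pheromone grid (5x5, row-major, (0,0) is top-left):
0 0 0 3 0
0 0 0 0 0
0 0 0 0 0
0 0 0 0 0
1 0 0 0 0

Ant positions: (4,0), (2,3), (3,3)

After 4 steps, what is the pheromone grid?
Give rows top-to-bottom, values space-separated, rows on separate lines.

After step 1: ants at (3,0),(1,3),(2,3)
  0 0 0 2 0
  0 0 0 1 0
  0 0 0 1 0
  1 0 0 0 0
  0 0 0 0 0
After step 2: ants at (2,0),(0,3),(1,3)
  0 0 0 3 0
  0 0 0 2 0
  1 0 0 0 0
  0 0 0 0 0
  0 0 0 0 0
After step 3: ants at (1,0),(1,3),(0,3)
  0 0 0 4 0
  1 0 0 3 0
  0 0 0 0 0
  0 0 0 0 0
  0 0 0 0 0
After step 4: ants at (0,0),(0,3),(1,3)
  1 0 0 5 0
  0 0 0 4 0
  0 0 0 0 0
  0 0 0 0 0
  0 0 0 0 0

1 0 0 5 0
0 0 0 4 0
0 0 0 0 0
0 0 0 0 0
0 0 0 0 0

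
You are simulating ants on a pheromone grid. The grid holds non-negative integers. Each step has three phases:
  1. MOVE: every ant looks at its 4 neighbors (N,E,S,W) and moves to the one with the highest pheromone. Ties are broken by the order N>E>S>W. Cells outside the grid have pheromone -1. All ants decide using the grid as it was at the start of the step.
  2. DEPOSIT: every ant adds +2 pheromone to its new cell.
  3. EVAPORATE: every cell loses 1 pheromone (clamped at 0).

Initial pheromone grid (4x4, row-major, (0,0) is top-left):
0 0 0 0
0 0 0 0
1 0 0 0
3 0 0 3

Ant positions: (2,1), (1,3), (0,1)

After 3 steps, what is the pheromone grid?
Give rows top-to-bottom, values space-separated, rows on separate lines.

After step 1: ants at (2,0),(0,3),(0,2)
  0 0 1 1
  0 0 0 0
  2 0 0 0
  2 0 0 2
After step 2: ants at (3,0),(0,2),(0,3)
  0 0 2 2
  0 0 0 0
  1 0 0 0
  3 0 0 1
After step 3: ants at (2,0),(0,3),(0,2)
  0 0 3 3
  0 0 0 0
  2 0 0 0
  2 0 0 0

0 0 3 3
0 0 0 0
2 0 0 0
2 0 0 0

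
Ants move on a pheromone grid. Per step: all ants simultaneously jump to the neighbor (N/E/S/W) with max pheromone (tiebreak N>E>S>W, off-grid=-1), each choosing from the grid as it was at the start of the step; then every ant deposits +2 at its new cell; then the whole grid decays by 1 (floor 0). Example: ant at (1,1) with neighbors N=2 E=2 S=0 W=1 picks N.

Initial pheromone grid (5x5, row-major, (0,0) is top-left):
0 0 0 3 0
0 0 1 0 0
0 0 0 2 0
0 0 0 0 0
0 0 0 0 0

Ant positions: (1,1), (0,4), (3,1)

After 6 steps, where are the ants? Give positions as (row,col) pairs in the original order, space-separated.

Step 1: ant0:(1,1)->E->(1,2) | ant1:(0,4)->W->(0,3) | ant2:(3,1)->N->(2,1)
  grid max=4 at (0,3)
Step 2: ant0:(1,2)->N->(0,2) | ant1:(0,3)->E->(0,4) | ant2:(2,1)->N->(1,1)
  grid max=3 at (0,3)
Step 3: ant0:(0,2)->E->(0,3) | ant1:(0,4)->W->(0,3) | ant2:(1,1)->E->(1,2)
  grid max=6 at (0,3)
Step 4: ant0:(0,3)->E->(0,4) | ant1:(0,3)->E->(0,4) | ant2:(1,2)->N->(0,2)
  grid max=5 at (0,3)
Step 5: ant0:(0,4)->W->(0,3) | ant1:(0,4)->W->(0,3) | ant2:(0,2)->E->(0,3)
  grid max=10 at (0,3)
Step 6: ant0:(0,3)->E->(0,4) | ant1:(0,3)->E->(0,4) | ant2:(0,3)->E->(0,4)
  grid max=9 at (0,3)

(0,4) (0,4) (0,4)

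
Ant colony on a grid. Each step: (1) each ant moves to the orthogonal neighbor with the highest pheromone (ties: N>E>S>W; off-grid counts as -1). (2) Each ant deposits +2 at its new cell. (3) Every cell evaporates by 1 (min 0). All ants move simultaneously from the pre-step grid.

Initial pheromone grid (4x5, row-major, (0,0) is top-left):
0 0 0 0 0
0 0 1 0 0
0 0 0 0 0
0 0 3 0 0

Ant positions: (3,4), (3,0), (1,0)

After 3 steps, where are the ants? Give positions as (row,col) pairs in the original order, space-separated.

Step 1: ant0:(3,4)->N->(2,4) | ant1:(3,0)->N->(2,0) | ant2:(1,0)->N->(0,0)
  grid max=2 at (3,2)
Step 2: ant0:(2,4)->N->(1,4) | ant1:(2,0)->N->(1,0) | ant2:(0,0)->E->(0,1)
  grid max=1 at (0,1)
Step 3: ant0:(1,4)->N->(0,4) | ant1:(1,0)->N->(0,0) | ant2:(0,1)->E->(0,2)
  grid max=1 at (0,0)

(0,4) (0,0) (0,2)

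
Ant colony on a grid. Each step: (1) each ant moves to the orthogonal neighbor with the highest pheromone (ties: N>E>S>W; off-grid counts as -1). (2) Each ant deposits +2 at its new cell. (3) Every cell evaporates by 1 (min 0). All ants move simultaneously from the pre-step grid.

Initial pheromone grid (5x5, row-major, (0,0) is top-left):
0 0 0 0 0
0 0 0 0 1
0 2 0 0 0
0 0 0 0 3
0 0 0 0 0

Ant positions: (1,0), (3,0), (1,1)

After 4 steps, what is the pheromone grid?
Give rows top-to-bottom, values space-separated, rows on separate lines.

After step 1: ants at (0,0),(2,0),(2,1)
  1 0 0 0 0
  0 0 0 0 0
  1 3 0 0 0
  0 0 0 0 2
  0 0 0 0 0
After step 2: ants at (0,1),(2,1),(2,0)
  0 1 0 0 0
  0 0 0 0 0
  2 4 0 0 0
  0 0 0 0 1
  0 0 0 0 0
After step 3: ants at (0,2),(2,0),(2,1)
  0 0 1 0 0
  0 0 0 0 0
  3 5 0 0 0
  0 0 0 0 0
  0 0 0 0 0
After step 4: ants at (0,3),(2,1),(2,0)
  0 0 0 1 0
  0 0 0 0 0
  4 6 0 0 0
  0 0 0 0 0
  0 0 0 0 0

0 0 0 1 0
0 0 0 0 0
4 6 0 0 0
0 0 0 0 0
0 0 0 0 0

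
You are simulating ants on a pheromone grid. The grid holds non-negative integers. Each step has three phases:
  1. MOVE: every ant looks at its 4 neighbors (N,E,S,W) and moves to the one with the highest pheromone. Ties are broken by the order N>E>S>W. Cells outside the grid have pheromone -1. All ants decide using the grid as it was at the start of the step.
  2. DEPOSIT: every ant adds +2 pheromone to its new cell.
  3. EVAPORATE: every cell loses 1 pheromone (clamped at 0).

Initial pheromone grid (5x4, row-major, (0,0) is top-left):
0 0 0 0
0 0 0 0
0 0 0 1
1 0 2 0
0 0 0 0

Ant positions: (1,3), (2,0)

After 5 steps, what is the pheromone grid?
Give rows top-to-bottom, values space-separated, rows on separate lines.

After step 1: ants at (2,3),(3,0)
  0 0 0 0
  0 0 0 0
  0 0 0 2
  2 0 1 0
  0 0 0 0
After step 2: ants at (1,3),(2,0)
  0 0 0 0
  0 0 0 1
  1 0 0 1
  1 0 0 0
  0 0 0 0
After step 3: ants at (2,3),(3,0)
  0 0 0 0
  0 0 0 0
  0 0 0 2
  2 0 0 0
  0 0 0 0
After step 4: ants at (1,3),(2,0)
  0 0 0 0
  0 0 0 1
  1 0 0 1
  1 0 0 0
  0 0 0 0
After step 5: ants at (2,3),(3,0)
  0 0 0 0
  0 0 0 0
  0 0 0 2
  2 0 0 0
  0 0 0 0

0 0 0 0
0 0 0 0
0 0 0 2
2 0 0 0
0 0 0 0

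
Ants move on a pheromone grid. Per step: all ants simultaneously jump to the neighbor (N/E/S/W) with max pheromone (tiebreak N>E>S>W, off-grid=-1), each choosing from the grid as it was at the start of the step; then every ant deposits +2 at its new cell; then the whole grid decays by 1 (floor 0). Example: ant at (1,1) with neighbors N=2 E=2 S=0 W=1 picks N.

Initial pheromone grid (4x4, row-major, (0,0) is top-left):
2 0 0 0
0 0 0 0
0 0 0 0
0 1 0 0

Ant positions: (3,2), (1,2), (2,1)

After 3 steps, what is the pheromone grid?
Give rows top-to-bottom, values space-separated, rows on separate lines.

After step 1: ants at (3,1),(0,2),(3,1)
  1 0 1 0
  0 0 0 0
  0 0 0 0
  0 4 0 0
After step 2: ants at (2,1),(0,3),(2,1)
  0 0 0 1
  0 0 0 0
  0 3 0 0
  0 3 0 0
After step 3: ants at (3,1),(1,3),(3,1)
  0 0 0 0
  0 0 0 1
  0 2 0 0
  0 6 0 0

0 0 0 0
0 0 0 1
0 2 0 0
0 6 0 0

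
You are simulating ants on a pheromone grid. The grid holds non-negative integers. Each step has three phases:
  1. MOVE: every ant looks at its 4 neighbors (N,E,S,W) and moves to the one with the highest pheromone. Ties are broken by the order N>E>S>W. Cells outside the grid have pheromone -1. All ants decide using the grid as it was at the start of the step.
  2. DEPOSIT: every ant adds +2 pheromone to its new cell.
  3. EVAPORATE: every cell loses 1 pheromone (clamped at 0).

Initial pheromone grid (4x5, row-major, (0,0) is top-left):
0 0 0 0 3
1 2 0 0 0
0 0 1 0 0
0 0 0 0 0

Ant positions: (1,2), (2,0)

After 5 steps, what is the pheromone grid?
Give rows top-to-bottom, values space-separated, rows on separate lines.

After step 1: ants at (1,1),(1,0)
  0 0 0 0 2
  2 3 0 0 0
  0 0 0 0 0
  0 0 0 0 0
After step 2: ants at (1,0),(1,1)
  0 0 0 0 1
  3 4 0 0 0
  0 0 0 0 0
  0 0 0 0 0
After step 3: ants at (1,1),(1,0)
  0 0 0 0 0
  4 5 0 0 0
  0 0 0 0 0
  0 0 0 0 0
After step 4: ants at (1,0),(1,1)
  0 0 0 0 0
  5 6 0 0 0
  0 0 0 0 0
  0 0 0 0 0
After step 5: ants at (1,1),(1,0)
  0 0 0 0 0
  6 7 0 0 0
  0 0 0 0 0
  0 0 0 0 0

0 0 0 0 0
6 7 0 0 0
0 0 0 0 0
0 0 0 0 0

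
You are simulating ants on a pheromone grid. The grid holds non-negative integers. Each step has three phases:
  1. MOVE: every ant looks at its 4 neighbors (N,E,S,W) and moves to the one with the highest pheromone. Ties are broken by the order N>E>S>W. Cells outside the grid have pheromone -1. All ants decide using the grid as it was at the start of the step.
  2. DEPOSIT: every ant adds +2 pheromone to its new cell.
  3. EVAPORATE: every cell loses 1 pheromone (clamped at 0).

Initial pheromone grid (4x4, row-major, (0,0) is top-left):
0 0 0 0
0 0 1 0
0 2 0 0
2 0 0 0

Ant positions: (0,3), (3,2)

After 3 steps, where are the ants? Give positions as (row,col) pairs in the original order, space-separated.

Step 1: ant0:(0,3)->S->(1,3) | ant1:(3,2)->N->(2,2)
  grid max=1 at (1,3)
Step 2: ant0:(1,3)->N->(0,3) | ant1:(2,2)->W->(2,1)
  grid max=2 at (2,1)
Step 3: ant0:(0,3)->S->(1,3) | ant1:(2,1)->N->(1,1)
  grid max=1 at (1,1)

(1,3) (1,1)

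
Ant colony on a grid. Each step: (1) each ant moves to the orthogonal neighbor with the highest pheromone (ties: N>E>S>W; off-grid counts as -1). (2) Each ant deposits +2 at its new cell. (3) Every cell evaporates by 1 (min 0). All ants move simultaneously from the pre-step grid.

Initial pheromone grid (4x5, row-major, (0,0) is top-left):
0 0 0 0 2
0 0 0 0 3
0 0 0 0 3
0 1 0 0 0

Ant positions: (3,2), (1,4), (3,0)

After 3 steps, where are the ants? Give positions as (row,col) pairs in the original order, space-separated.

Step 1: ant0:(3,2)->W->(3,1) | ant1:(1,4)->S->(2,4) | ant2:(3,0)->E->(3,1)
  grid max=4 at (2,4)
Step 2: ant0:(3,1)->N->(2,1) | ant1:(2,4)->N->(1,4) | ant2:(3,1)->N->(2,1)
  grid max=3 at (1,4)
Step 3: ant0:(2,1)->S->(3,1) | ant1:(1,4)->S->(2,4) | ant2:(2,1)->S->(3,1)
  grid max=6 at (3,1)

(3,1) (2,4) (3,1)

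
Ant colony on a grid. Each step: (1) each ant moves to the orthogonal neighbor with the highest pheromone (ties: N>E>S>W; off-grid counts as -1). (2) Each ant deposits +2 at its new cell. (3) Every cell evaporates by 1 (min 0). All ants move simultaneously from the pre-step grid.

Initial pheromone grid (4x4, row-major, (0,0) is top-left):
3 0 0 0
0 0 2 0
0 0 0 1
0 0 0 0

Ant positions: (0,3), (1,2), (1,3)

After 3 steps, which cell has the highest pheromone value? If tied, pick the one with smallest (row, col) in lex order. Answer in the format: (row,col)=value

Answer: (1,2)=7

Derivation:
Step 1: ant0:(0,3)->S->(1,3) | ant1:(1,2)->N->(0,2) | ant2:(1,3)->W->(1,2)
  grid max=3 at (1,2)
Step 2: ant0:(1,3)->W->(1,2) | ant1:(0,2)->S->(1,2) | ant2:(1,2)->N->(0,2)
  grid max=6 at (1,2)
Step 3: ant0:(1,2)->N->(0,2) | ant1:(1,2)->N->(0,2) | ant2:(0,2)->S->(1,2)
  grid max=7 at (1,2)
Final grid:
  0 0 5 0
  0 0 7 0
  0 0 0 0
  0 0 0 0
Max pheromone 7 at (1,2)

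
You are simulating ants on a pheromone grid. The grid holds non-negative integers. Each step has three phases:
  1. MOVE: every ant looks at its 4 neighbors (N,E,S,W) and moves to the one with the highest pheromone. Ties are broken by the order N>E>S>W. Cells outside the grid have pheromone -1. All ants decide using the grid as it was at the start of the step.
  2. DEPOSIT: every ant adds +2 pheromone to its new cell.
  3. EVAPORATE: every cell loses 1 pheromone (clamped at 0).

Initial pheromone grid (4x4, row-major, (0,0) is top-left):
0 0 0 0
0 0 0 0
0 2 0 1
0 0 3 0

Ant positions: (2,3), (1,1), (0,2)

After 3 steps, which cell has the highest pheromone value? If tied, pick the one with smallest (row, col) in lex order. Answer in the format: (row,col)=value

Answer: (0,3)=3

Derivation:
Step 1: ant0:(2,3)->N->(1,3) | ant1:(1,1)->S->(2,1) | ant2:(0,2)->E->(0,3)
  grid max=3 at (2,1)
Step 2: ant0:(1,3)->N->(0,3) | ant1:(2,1)->N->(1,1) | ant2:(0,3)->S->(1,3)
  grid max=2 at (0,3)
Step 3: ant0:(0,3)->S->(1,3) | ant1:(1,1)->S->(2,1) | ant2:(1,3)->N->(0,3)
  grid max=3 at (0,3)
Final grid:
  0 0 0 3
  0 0 0 3
  0 3 0 0
  0 0 0 0
Max pheromone 3 at (0,3)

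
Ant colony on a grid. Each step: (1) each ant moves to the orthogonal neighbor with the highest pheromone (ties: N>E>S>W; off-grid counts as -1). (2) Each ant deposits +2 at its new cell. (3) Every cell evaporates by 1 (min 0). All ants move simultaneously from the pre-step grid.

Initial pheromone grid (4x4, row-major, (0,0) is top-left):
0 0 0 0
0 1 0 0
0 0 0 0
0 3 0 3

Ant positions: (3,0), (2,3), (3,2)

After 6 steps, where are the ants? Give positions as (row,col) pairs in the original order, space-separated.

Step 1: ant0:(3,0)->E->(3,1) | ant1:(2,3)->S->(3,3) | ant2:(3,2)->E->(3,3)
  grid max=6 at (3,3)
Step 2: ant0:(3,1)->N->(2,1) | ant1:(3,3)->N->(2,3) | ant2:(3,3)->N->(2,3)
  grid max=5 at (3,3)
Step 3: ant0:(2,1)->S->(3,1) | ant1:(2,3)->S->(3,3) | ant2:(2,3)->S->(3,3)
  grid max=8 at (3,3)
Step 4: ant0:(3,1)->N->(2,1) | ant1:(3,3)->N->(2,3) | ant2:(3,3)->N->(2,3)
  grid max=7 at (3,3)
Step 5: ant0:(2,1)->S->(3,1) | ant1:(2,3)->S->(3,3) | ant2:(2,3)->S->(3,3)
  grid max=10 at (3,3)
Step 6: ant0:(3,1)->N->(2,1) | ant1:(3,3)->N->(2,3) | ant2:(3,3)->N->(2,3)
  grid max=9 at (3,3)

(2,1) (2,3) (2,3)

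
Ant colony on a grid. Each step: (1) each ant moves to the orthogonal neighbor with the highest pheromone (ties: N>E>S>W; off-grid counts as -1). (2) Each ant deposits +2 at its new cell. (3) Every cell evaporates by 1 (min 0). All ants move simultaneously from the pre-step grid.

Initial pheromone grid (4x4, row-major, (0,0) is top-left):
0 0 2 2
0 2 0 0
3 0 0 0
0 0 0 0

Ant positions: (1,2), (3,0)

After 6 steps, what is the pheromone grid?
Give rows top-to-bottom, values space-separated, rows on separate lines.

After step 1: ants at (0,2),(2,0)
  0 0 3 1
  0 1 0 0
  4 0 0 0
  0 0 0 0
After step 2: ants at (0,3),(1,0)
  0 0 2 2
  1 0 0 0
  3 0 0 0
  0 0 0 0
After step 3: ants at (0,2),(2,0)
  0 0 3 1
  0 0 0 0
  4 0 0 0
  0 0 0 0
After step 4: ants at (0,3),(1,0)
  0 0 2 2
  1 0 0 0
  3 0 0 0
  0 0 0 0
After step 5: ants at (0,2),(2,0)
  0 0 3 1
  0 0 0 0
  4 0 0 0
  0 0 0 0
After step 6: ants at (0,3),(1,0)
  0 0 2 2
  1 0 0 0
  3 0 0 0
  0 0 0 0

0 0 2 2
1 0 0 0
3 0 0 0
0 0 0 0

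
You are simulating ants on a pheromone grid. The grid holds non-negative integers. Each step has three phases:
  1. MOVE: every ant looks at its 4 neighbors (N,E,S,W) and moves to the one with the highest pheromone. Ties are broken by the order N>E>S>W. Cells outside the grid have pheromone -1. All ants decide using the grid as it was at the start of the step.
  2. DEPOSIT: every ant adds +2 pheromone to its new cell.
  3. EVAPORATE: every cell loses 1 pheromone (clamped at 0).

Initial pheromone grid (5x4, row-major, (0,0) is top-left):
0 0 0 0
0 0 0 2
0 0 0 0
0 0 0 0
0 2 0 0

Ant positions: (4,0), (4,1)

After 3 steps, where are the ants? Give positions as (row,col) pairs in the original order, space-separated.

Step 1: ant0:(4,0)->E->(4,1) | ant1:(4,1)->N->(3,1)
  grid max=3 at (4,1)
Step 2: ant0:(4,1)->N->(3,1) | ant1:(3,1)->S->(4,1)
  grid max=4 at (4,1)
Step 3: ant0:(3,1)->S->(4,1) | ant1:(4,1)->N->(3,1)
  grid max=5 at (4,1)

(4,1) (3,1)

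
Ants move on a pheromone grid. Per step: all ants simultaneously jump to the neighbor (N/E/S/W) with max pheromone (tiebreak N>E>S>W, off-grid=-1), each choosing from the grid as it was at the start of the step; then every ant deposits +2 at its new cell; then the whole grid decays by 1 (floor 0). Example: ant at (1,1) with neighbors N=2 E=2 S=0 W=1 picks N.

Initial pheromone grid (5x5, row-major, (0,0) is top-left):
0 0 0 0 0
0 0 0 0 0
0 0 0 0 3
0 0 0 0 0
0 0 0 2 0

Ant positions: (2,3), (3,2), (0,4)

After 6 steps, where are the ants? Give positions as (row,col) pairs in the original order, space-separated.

Step 1: ant0:(2,3)->E->(2,4) | ant1:(3,2)->N->(2,2) | ant2:(0,4)->S->(1,4)
  grid max=4 at (2,4)
Step 2: ant0:(2,4)->N->(1,4) | ant1:(2,2)->N->(1,2) | ant2:(1,4)->S->(2,4)
  grid max=5 at (2,4)
Step 3: ant0:(1,4)->S->(2,4) | ant1:(1,2)->N->(0,2) | ant2:(2,4)->N->(1,4)
  grid max=6 at (2,4)
Step 4: ant0:(2,4)->N->(1,4) | ant1:(0,2)->E->(0,3) | ant2:(1,4)->S->(2,4)
  grid max=7 at (2,4)
Step 5: ant0:(1,4)->S->(2,4) | ant1:(0,3)->E->(0,4) | ant2:(2,4)->N->(1,4)
  grid max=8 at (2,4)
Step 6: ant0:(2,4)->N->(1,4) | ant1:(0,4)->S->(1,4) | ant2:(1,4)->S->(2,4)
  grid max=9 at (2,4)

(1,4) (1,4) (2,4)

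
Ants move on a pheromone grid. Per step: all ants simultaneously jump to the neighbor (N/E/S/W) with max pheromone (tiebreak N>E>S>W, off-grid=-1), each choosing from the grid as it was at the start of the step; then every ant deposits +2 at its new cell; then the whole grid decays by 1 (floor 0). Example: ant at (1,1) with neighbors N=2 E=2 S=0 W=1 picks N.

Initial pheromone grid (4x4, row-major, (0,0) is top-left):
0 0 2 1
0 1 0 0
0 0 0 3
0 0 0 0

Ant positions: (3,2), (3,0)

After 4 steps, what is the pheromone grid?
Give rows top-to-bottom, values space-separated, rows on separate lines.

After step 1: ants at (2,2),(2,0)
  0 0 1 0
  0 0 0 0
  1 0 1 2
  0 0 0 0
After step 2: ants at (2,3),(1,0)
  0 0 0 0
  1 0 0 0
  0 0 0 3
  0 0 0 0
After step 3: ants at (1,3),(0,0)
  1 0 0 0
  0 0 0 1
  0 0 0 2
  0 0 0 0
After step 4: ants at (2,3),(0,1)
  0 1 0 0
  0 0 0 0
  0 0 0 3
  0 0 0 0

0 1 0 0
0 0 0 0
0 0 0 3
0 0 0 0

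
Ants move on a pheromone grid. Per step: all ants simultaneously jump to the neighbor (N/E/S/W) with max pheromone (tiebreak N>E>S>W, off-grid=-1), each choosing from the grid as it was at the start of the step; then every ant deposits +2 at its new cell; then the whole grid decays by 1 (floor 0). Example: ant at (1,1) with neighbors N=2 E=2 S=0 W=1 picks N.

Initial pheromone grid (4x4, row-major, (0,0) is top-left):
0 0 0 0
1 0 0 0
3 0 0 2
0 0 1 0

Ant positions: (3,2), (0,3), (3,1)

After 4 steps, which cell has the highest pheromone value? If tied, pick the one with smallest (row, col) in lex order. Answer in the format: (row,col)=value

Answer: (3,2)=7

Derivation:
Step 1: ant0:(3,2)->N->(2,2) | ant1:(0,3)->S->(1,3) | ant2:(3,1)->E->(3,2)
  grid max=2 at (2,0)
Step 2: ant0:(2,2)->S->(3,2) | ant1:(1,3)->S->(2,3) | ant2:(3,2)->N->(2,2)
  grid max=3 at (3,2)
Step 3: ant0:(3,2)->N->(2,2) | ant1:(2,3)->W->(2,2) | ant2:(2,2)->S->(3,2)
  grid max=5 at (2,2)
Step 4: ant0:(2,2)->S->(3,2) | ant1:(2,2)->S->(3,2) | ant2:(3,2)->N->(2,2)
  grid max=7 at (3,2)
Final grid:
  0 0 0 0
  0 0 0 0
  0 0 6 0
  0 0 7 0
Max pheromone 7 at (3,2)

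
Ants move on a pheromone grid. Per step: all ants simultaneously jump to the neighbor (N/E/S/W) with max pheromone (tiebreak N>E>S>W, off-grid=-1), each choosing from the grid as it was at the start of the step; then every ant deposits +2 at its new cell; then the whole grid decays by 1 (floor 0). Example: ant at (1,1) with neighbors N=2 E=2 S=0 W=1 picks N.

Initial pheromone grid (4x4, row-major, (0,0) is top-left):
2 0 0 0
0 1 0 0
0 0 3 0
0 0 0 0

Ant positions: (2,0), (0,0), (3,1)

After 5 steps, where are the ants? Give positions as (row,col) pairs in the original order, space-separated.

Step 1: ant0:(2,0)->N->(1,0) | ant1:(0,0)->E->(0,1) | ant2:(3,1)->N->(2,1)
  grid max=2 at (2,2)
Step 2: ant0:(1,0)->N->(0,0) | ant1:(0,1)->W->(0,0) | ant2:(2,1)->E->(2,2)
  grid max=4 at (0,0)
Step 3: ant0:(0,0)->E->(0,1) | ant1:(0,0)->E->(0,1) | ant2:(2,2)->N->(1,2)
  grid max=3 at (0,0)
Step 4: ant0:(0,1)->W->(0,0) | ant1:(0,1)->W->(0,0) | ant2:(1,2)->S->(2,2)
  grid max=6 at (0,0)
Step 5: ant0:(0,0)->E->(0,1) | ant1:(0,0)->E->(0,1) | ant2:(2,2)->N->(1,2)
  grid max=5 at (0,0)

(0,1) (0,1) (1,2)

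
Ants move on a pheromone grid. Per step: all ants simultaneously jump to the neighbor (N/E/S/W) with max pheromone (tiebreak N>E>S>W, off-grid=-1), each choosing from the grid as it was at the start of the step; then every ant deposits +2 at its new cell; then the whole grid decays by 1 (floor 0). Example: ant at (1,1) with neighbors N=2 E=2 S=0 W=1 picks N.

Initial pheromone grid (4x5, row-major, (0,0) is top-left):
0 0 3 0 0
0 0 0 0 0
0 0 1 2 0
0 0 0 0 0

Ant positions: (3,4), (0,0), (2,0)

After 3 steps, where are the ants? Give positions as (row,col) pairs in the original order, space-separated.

Step 1: ant0:(3,4)->N->(2,4) | ant1:(0,0)->E->(0,1) | ant2:(2,0)->N->(1,0)
  grid max=2 at (0,2)
Step 2: ant0:(2,4)->W->(2,3) | ant1:(0,1)->E->(0,2) | ant2:(1,0)->N->(0,0)
  grid max=3 at (0,2)
Step 3: ant0:(2,3)->N->(1,3) | ant1:(0,2)->E->(0,3) | ant2:(0,0)->E->(0,1)
  grid max=2 at (0,2)

(1,3) (0,3) (0,1)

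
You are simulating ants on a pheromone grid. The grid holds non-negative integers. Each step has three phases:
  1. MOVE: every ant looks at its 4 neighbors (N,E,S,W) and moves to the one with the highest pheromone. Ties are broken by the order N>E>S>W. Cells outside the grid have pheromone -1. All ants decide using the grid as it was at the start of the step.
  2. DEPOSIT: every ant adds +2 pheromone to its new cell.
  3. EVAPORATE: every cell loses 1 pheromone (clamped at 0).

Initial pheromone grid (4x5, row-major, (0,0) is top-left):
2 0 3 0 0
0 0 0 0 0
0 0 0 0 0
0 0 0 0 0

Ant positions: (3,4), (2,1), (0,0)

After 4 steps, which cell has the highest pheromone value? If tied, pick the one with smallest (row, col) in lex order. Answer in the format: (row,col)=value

Step 1: ant0:(3,4)->N->(2,4) | ant1:(2,1)->N->(1,1) | ant2:(0,0)->E->(0,1)
  grid max=2 at (0,2)
Step 2: ant0:(2,4)->N->(1,4) | ant1:(1,1)->N->(0,1) | ant2:(0,1)->E->(0,2)
  grid max=3 at (0,2)
Step 3: ant0:(1,4)->N->(0,4) | ant1:(0,1)->E->(0,2) | ant2:(0,2)->W->(0,1)
  grid max=4 at (0,2)
Step 4: ant0:(0,4)->S->(1,4) | ant1:(0,2)->W->(0,1) | ant2:(0,1)->E->(0,2)
  grid max=5 at (0,2)
Final grid:
  0 4 5 0 0
  0 0 0 0 1
  0 0 0 0 0
  0 0 0 0 0
Max pheromone 5 at (0,2)

Answer: (0,2)=5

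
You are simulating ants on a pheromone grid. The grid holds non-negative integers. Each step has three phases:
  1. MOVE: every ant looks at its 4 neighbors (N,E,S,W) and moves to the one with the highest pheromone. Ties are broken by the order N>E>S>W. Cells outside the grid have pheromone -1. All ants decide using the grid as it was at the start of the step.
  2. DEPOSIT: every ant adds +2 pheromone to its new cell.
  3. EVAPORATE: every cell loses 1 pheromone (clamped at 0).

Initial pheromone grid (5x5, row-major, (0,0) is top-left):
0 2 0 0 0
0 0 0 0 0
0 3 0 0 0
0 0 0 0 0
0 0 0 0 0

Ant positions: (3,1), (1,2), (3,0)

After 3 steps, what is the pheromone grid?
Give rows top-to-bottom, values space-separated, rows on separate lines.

After step 1: ants at (2,1),(0,2),(2,0)
  0 1 1 0 0
  0 0 0 0 0
  1 4 0 0 0
  0 0 0 0 0
  0 0 0 0 0
After step 2: ants at (2,0),(0,1),(2,1)
  0 2 0 0 0
  0 0 0 0 0
  2 5 0 0 0
  0 0 0 0 0
  0 0 0 0 0
After step 3: ants at (2,1),(0,2),(2,0)
  0 1 1 0 0
  0 0 0 0 0
  3 6 0 0 0
  0 0 0 0 0
  0 0 0 0 0

0 1 1 0 0
0 0 0 0 0
3 6 0 0 0
0 0 0 0 0
0 0 0 0 0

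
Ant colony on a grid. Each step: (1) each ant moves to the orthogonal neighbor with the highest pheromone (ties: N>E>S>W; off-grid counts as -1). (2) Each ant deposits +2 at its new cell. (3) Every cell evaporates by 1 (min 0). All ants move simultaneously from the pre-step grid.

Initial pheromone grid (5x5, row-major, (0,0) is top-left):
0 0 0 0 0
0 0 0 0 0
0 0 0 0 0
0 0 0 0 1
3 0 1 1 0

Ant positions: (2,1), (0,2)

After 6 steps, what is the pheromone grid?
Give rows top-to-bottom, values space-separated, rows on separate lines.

After step 1: ants at (1,1),(0,3)
  0 0 0 1 0
  0 1 0 0 0
  0 0 0 0 0
  0 0 0 0 0
  2 0 0 0 0
After step 2: ants at (0,1),(0,4)
  0 1 0 0 1
  0 0 0 0 0
  0 0 0 0 0
  0 0 0 0 0
  1 0 0 0 0
After step 3: ants at (0,2),(1,4)
  0 0 1 0 0
  0 0 0 0 1
  0 0 0 0 0
  0 0 0 0 0
  0 0 0 0 0
After step 4: ants at (0,3),(0,4)
  0 0 0 1 1
  0 0 0 0 0
  0 0 0 0 0
  0 0 0 0 0
  0 0 0 0 0
After step 5: ants at (0,4),(0,3)
  0 0 0 2 2
  0 0 0 0 0
  0 0 0 0 0
  0 0 0 0 0
  0 0 0 0 0
After step 6: ants at (0,3),(0,4)
  0 0 0 3 3
  0 0 0 0 0
  0 0 0 0 0
  0 0 0 0 0
  0 0 0 0 0

0 0 0 3 3
0 0 0 0 0
0 0 0 0 0
0 0 0 0 0
0 0 0 0 0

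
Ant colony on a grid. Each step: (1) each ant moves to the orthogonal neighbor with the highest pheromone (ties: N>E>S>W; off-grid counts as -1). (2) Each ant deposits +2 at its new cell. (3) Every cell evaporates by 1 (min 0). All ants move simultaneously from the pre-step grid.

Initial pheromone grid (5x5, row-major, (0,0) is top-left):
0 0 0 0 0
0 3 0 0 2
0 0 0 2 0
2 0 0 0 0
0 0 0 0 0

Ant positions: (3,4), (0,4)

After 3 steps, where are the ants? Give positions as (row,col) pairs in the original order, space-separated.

Step 1: ant0:(3,4)->N->(2,4) | ant1:(0,4)->S->(1,4)
  grid max=3 at (1,4)
Step 2: ant0:(2,4)->N->(1,4) | ant1:(1,4)->S->(2,4)
  grid max=4 at (1,4)
Step 3: ant0:(1,4)->S->(2,4) | ant1:(2,4)->N->(1,4)
  grid max=5 at (1,4)

(2,4) (1,4)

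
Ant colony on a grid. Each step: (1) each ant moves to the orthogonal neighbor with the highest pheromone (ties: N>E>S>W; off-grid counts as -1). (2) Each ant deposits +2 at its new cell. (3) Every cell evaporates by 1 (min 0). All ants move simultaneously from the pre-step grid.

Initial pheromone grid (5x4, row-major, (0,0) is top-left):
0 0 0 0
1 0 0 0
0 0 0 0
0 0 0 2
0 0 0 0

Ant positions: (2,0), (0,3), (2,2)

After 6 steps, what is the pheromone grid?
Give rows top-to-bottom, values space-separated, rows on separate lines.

After step 1: ants at (1,0),(1,3),(1,2)
  0 0 0 0
  2 0 1 1
  0 0 0 0
  0 0 0 1
  0 0 0 0
After step 2: ants at (0,0),(1,2),(1,3)
  1 0 0 0
  1 0 2 2
  0 0 0 0
  0 0 0 0
  0 0 0 0
After step 3: ants at (1,0),(1,3),(1,2)
  0 0 0 0
  2 0 3 3
  0 0 0 0
  0 0 0 0
  0 0 0 0
After step 4: ants at (0,0),(1,2),(1,3)
  1 0 0 0
  1 0 4 4
  0 0 0 0
  0 0 0 0
  0 0 0 0
After step 5: ants at (1,0),(1,3),(1,2)
  0 0 0 0
  2 0 5 5
  0 0 0 0
  0 0 0 0
  0 0 0 0
After step 6: ants at (0,0),(1,2),(1,3)
  1 0 0 0
  1 0 6 6
  0 0 0 0
  0 0 0 0
  0 0 0 0

1 0 0 0
1 0 6 6
0 0 0 0
0 0 0 0
0 0 0 0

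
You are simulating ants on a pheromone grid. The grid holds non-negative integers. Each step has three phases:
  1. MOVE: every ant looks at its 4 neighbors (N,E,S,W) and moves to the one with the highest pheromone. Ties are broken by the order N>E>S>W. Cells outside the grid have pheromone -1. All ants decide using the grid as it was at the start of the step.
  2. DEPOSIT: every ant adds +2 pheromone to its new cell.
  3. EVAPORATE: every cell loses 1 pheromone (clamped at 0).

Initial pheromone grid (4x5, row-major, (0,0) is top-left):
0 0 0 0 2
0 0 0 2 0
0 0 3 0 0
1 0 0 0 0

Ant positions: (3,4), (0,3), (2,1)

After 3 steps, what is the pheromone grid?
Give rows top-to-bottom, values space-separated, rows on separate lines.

After step 1: ants at (2,4),(0,4),(2,2)
  0 0 0 0 3
  0 0 0 1 0
  0 0 4 0 1
  0 0 0 0 0
After step 2: ants at (1,4),(1,4),(1,2)
  0 0 0 0 2
  0 0 1 0 3
  0 0 3 0 0
  0 0 0 0 0
After step 3: ants at (0,4),(0,4),(2,2)
  0 0 0 0 5
  0 0 0 0 2
  0 0 4 0 0
  0 0 0 0 0

0 0 0 0 5
0 0 0 0 2
0 0 4 0 0
0 0 0 0 0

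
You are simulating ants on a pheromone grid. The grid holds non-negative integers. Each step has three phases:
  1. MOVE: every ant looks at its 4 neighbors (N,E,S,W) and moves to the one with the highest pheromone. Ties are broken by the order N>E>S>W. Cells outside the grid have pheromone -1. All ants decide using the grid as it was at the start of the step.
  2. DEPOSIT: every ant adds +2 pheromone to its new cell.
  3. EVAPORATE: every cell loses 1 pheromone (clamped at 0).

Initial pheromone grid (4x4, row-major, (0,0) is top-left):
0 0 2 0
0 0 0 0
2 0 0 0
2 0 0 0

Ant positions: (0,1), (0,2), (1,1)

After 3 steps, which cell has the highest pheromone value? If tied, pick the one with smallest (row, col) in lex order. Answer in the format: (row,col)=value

Step 1: ant0:(0,1)->E->(0,2) | ant1:(0,2)->E->(0,3) | ant2:(1,1)->N->(0,1)
  grid max=3 at (0,2)
Step 2: ant0:(0,2)->E->(0,3) | ant1:(0,3)->W->(0,2) | ant2:(0,1)->E->(0,2)
  grid max=6 at (0,2)
Step 3: ant0:(0,3)->W->(0,2) | ant1:(0,2)->E->(0,3) | ant2:(0,2)->E->(0,3)
  grid max=7 at (0,2)
Final grid:
  0 0 7 5
  0 0 0 0
  0 0 0 0
  0 0 0 0
Max pheromone 7 at (0,2)

Answer: (0,2)=7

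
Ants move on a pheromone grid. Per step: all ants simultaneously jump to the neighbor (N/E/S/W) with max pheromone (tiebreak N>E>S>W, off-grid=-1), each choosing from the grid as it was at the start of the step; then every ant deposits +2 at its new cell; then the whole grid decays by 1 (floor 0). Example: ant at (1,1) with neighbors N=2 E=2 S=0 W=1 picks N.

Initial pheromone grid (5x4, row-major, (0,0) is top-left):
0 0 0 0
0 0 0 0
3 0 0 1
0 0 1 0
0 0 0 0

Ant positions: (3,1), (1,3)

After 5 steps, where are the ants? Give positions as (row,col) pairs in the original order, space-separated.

Step 1: ant0:(3,1)->E->(3,2) | ant1:(1,3)->S->(2,3)
  grid max=2 at (2,0)
Step 2: ant0:(3,2)->N->(2,2) | ant1:(2,3)->N->(1,3)
  grid max=1 at (1,3)
Step 3: ant0:(2,2)->E->(2,3) | ant1:(1,3)->S->(2,3)
  grid max=4 at (2,3)
Step 4: ant0:(2,3)->N->(1,3) | ant1:(2,3)->N->(1,3)
  grid max=3 at (1,3)
Step 5: ant0:(1,3)->S->(2,3) | ant1:(1,3)->S->(2,3)
  grid max=6 at (2,3)

(2,3) (2,3)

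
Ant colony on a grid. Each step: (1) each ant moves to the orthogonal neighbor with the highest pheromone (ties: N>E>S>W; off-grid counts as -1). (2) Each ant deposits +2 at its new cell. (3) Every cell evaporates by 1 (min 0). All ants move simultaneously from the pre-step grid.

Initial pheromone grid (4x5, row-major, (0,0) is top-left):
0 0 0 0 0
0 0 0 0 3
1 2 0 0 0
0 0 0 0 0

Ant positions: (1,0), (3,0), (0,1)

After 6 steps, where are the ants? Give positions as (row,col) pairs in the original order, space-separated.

Step 1: ant0:(1,0)->S->(2,0) | ant1:(3,0)->N->(2,0) | ant2:(0,1)->E->(0,2)
  grid max=4 at (2,0)
Step 2: ant0:(2,0)->E->(2,1) | ant1:(2,0)->E->(2,1) | ant2:(0,2)->E->(0,3)
  grid max=4 at (2,1)
Step 3: ant0:(2,1)->W->(2,0) | ant1:(2,1)->W->(2,0) | ant2:(0,3)->E->(0,4)
  grid max=6 at (2,0)
Step 4: ant0:(2,0)->E->(2,1) | ant1:(2,0)->E->(2,1) | ant2:(0,4)->S->(1,4)
  grid max=6 at (2,1)
Step 5: ant0:(2,1)->W->(2,0) | ant1:(2,1)->W->(2,0) | ant2:(1,4)->N->(0,4)
  grid max=8 at (2,0)
Step 6: ant0:(2,0)->E->(2,1) | ant1:(2,0)->E->(2,1) | ant2:(0,4)->S->(1,4)
  grid max=8 at (2,1)

(2,1) (2,1) (1,4)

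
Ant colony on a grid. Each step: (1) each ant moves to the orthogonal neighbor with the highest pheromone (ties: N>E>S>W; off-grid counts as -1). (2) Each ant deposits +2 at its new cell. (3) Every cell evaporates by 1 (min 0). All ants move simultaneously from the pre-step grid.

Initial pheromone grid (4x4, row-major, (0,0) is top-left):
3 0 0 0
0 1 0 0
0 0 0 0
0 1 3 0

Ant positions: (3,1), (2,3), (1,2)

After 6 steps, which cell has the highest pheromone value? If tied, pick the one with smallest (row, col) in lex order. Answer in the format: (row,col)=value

Step 1: ant0:(3,1)->E->(3,2) | ant1:(2,3)->N->(1,3) | ant2:(1,2)->W->(1,1)
  grid max=4 at (3,2)
Step 2: ant0:(3,2)->N->(2,2) | ant1:(1,3)->N->(0,3) | ant2:(1,1)->N->(0,1)
  grid max=3 at (3,2)
Step 3: ant0:(2,2)->S->(3,2) | ant1:(0,3)->S->(1,3) | ant2:(0,1)->S->(1,1)
  grid max=4 at (3,2)
Step 4: ant0:(3,2)->N->(2,2) | ant1:(1,3)->N->(0,3) | ant2:(1,1)->N->(0,1)
  grid max=3 at (3,2)
Step 5: ant0:(2,2)->S->(3,2) | ant1:(0,3)->S->(1,3) | ant2:(0,1)->S->(1,1)
  grid max=4 at (3,2)
Step 6: ant0:(3,2)->N->(2,2) | ant1:(1,3)->N->(0,3) | ant2:(1,1)->N->(0,1)
  grid max=3 at (3,2)
Final grid:
  0 1 0 1
  0 1 0 0
  0 0 1 0
  0 0 3 0
Max pheromone 3 at (3,2)

Answer: (3,2)=3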